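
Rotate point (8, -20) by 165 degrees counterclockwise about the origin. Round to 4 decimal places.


x' = 8*cos(165) - -20*sin(165) = -2.551
y' = 8*sin(165) + -20*cos(165) = 21.3891

(-2.551, 21.3891)


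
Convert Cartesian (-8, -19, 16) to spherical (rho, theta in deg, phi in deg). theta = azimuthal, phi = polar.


rho = sqrt((-8)^2 + (-19)^2 + 16^2) = 26.096
theta = atan2(-19, -8) = 247.1663 deg
phi = acos(16/26.096) = 52.1845 deg

rho = 26.096, theta = 247.1663 deg, phi = 52.1845 deg


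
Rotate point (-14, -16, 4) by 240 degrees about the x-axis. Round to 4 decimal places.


x' = -14
y' = -16*cos(240) - 4*sin(240) = 11.4641
z' = -16*sin(240) + 4*cos(240) = 11.8564

(-14, 11.4641, 11.8564)


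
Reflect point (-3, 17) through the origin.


Reflection through origin: (x, y) -> (-x, -y)
(-3, 17) -> (3, -17)

(3, -17)


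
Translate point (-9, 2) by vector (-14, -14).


Translation: (x+dx, y+dy) = (-9+-14, 2+-14) = (-23, -12)

(-23, -12)


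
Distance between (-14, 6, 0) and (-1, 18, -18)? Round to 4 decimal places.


d = sqrt((-1--14)^2 + (18-6)^2 + (-18-0)^2) = 25.2389

25.2389


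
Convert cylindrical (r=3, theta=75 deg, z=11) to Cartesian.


x = 3 * cos(75) = 0.7765
y = 3 * sin(75) = 2.8978
z = 11

(0.7765, 2.8978, 11)


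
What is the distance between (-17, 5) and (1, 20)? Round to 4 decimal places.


d = sqrt((1--17)^2 + (20-5)^2) = 23.4307

23.4307


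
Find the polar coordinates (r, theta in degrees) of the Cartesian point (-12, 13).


r = sqrt((-12)^2 + 13^2) = 17.6918
theta = atan2(13, -12) = 132.7094 degrees

r = 17.6918, theta = 132.7094 degrees


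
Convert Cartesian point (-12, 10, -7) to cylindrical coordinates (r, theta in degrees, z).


r = sqrt((-12)^2 + 10^2) = 15.6205
theta = atan2(10, -12) = 140.1944 deg
z = -7

r = 15.6205, theta = 140.1944 deg, z = -7


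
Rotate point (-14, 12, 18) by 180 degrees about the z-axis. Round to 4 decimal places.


x' = -14*cos(180) - 12*sin(180) = 14
y' = -14*sin(180) + 12*cos(180) = -12
z' = 18

(14, -12, 18)


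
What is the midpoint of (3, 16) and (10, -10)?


Midpoint = ((3+10)/2, (16+-10)/2) = (6.5, 3)

(6.5, 3)


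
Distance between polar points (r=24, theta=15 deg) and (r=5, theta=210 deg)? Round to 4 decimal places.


d = sqrt(r1^2 + r2^2 - 2*r1*r2*cos(t2-t1))
d = sqrt(24^2 + 5^2 - 2*24*5*cos(210-15)) = 28.8587

28.8587


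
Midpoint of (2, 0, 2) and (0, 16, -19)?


Midpoint = ((2+0)/2, (0+16)/2, (2+-19)/2) = (1, 8, -8.5)

(1, 8, -8.5)


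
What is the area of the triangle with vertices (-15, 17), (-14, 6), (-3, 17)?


Area = |x1(y2-y3) + x2(y3-y1) + x3(y1-y2)| / 2
= |-15*(6-17) + -14*(17-17) + -3*(17-6)| / 2
= 66

66


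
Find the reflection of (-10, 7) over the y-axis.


Reflection across y-axis: (x, y) -> (-x, y)
(-10, 7) -> (10, 7)

(10, 7)


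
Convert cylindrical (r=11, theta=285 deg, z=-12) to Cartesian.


x = 11 * cos(285) = 2.847
y = 11 * sin(285) = -10.6252
z = -12

(2.847, -10.6252, -12)


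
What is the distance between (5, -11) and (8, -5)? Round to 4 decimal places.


d = sqrt((8-5)^2 + (-5--11)^2) = 6.7082

6.7082


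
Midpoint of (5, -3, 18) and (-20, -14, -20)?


Midpoint = ((5+-20)/2, (-3+-14)/2, (18+-20)/2) = (-7.5, -8.5, -1)

(-7.5, -8.5, -1)


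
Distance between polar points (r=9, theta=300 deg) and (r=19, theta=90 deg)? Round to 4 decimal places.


d = sqrt(r1^2 + r2^2 - 2*r1*r2*cos(t2-t1))
d = sqrt(9^2 + 19^2 - 2*9*19*cos(90-300)) = 27.1695

27.1695


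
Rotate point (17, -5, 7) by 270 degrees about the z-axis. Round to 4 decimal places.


x' = 17*cos(270) - -5*sin(270) = -5
y' = 17*sin(270) + -5*cos(270) = -17
z' = 7

(-5, -17, 7)


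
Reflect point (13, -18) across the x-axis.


Reflection across x-axis: (x, y) -> (x, -y)
(13, -18) -> (13, 18)

(13, 18)


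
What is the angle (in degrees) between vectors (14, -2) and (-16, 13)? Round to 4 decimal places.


dot = 14*-16 + -2*13 = -250
|u| = 14.1421, |v| = 20.6155
cos(angle) = -0.8575
angle = 149.0362 degrees

149.0362 degrees


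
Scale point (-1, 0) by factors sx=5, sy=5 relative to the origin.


Scaling: (x*sx, y*sy) = (-1*5, 0*5) = (-5, 0)

(-5, 0)


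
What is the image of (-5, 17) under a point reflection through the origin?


Reflection through origin: (x, y) -> (-x, -y)
(-5, 17) -> (5, -17)

(5, -17)


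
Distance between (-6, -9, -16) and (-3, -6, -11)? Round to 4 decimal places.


d = sqrt((-3--6)^2 + (-6--9)^2 + (-11--16)^2) = 6.5574

6.5574


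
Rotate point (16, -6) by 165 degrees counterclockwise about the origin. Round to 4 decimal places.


x' = 16*cos(165) - -6*sin(165) = -13.9019
y' = 16*sin(165) + -6*cos(165) = 9.9367

(-13.9019, 9.9367)


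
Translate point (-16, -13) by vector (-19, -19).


Translation: (x+dx, y+dy) = (-16+-19, -13+-19) = (-35, -32)

(-35, -32)


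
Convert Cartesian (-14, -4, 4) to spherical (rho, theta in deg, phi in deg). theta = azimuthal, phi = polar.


rho = sqrt((-14)^2 + (-4)^2 + 4^2) = 15.0997
theta = atan2(-4, -14) = 195.9454 deg
phi = acos(4/15.0997) = 74.6386 deg

rho = 15.0997, theta = 195.9454 deg, phi = 74.6386 deg


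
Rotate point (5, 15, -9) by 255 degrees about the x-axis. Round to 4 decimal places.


x' = 5
y' = 15*cos(255) - -9*sin(255) = -12.5756
z' = 15*sin(255) + -9*cos(255) = -12.1595

(5, -12.5756, -12.1595)


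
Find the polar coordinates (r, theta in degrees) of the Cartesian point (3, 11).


r = sqrt(3^2 + 11^2) = 11.4018
theta = atan2(11, 3) = 74.7449 degrees

r = 11.4018, theta = 74.7449 degrees


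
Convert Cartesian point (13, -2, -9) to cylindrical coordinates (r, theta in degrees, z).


r = sqrt(13^2 + (-2)^2) = 13.1529
theta = atan2(-2, 13) = 351.2538 deg
z = -9

r = 13.1529, theta = 351.2538 deg, z = -9


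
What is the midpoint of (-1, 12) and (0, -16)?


Midpoint = ((-1+0)/2, (12+-16)/2) = (-0.5, -2)

(-0.5, -2)


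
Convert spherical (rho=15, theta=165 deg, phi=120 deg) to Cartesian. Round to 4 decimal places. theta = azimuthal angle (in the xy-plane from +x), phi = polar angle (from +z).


x = 15 * sin(120) * cos(165) = -12.5477
y = 15 * sin(120) * sin(165) = 3.3622
z = 15 * cos(120) = -7.5

(-12.5477, 3.3622, -7.5)


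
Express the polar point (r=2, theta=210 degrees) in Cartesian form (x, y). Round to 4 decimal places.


x = 2 * cos(210) = -1.7321
y = 2 * sin(210) = -1

(-1.7321, -1)


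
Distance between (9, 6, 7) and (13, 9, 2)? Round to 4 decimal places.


d = sqrt((13-9)^2 + (9-6)^2 + (2-7)^2) = 7.0711

7.0711


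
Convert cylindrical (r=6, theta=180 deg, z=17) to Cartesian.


x = 6 * cos(180) = -6
y = 6 * sin(180) = 0
z = 17

(-6, 0, 17)


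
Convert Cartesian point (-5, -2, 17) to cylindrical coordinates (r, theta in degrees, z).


r = sqrt((-5)^2 + (-2)^2) = 5.3852
theta = atan2(-2, -5) = 201.8014 deg
z = 17

r = 5.3852, theta = 201.8014 deg, z = 17


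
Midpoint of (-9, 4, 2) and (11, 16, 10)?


Midpoint = ((-9+11)/2, (4+16)/2, (2+10)/2) = (1, 10, 6)

(1, 10, 6)


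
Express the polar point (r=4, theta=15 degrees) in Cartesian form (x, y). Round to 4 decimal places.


x = 4 * cos(15) = 3.8637
y = 4 * sin(15) = 1.0353

(3.8637, 1.0353)


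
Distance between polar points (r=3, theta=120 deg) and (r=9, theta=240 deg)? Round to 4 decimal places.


d = sqrt(r1^2 + r2^2 - 2*r1*r2*cos(t2-t1))
d = sqrt(3^2 + 9^2 - 2*3*9*cos(240-120)) = 10.8167

10.8167


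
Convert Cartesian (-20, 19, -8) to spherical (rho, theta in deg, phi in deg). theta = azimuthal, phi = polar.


rho = sqrt((-20)^2 + 19^2 + (-8)^2) = 28.7228
theta = atan2(19, -20) = 136.4688 deg
phi = acos(-8/28.7228) = 106.1721 deg

rho = 28.7228, theta = 136.4688 deg, phi = 106.1721 deg


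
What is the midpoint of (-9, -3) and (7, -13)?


Midpoint = ((-9+7)/2, (-3+-13)/2) = (-1, -8)

(-1, -8)


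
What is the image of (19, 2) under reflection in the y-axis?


Reflection across y-axis: (x, y) -> (-x, y)
(19, 2) -> (-19, 2)

(-19, 2)


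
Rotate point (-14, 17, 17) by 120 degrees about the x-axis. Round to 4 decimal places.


x' = -14
y' = 17*cos(120) - 17*sin(120) = -23.2224
z' = 17*sin(120) + 17*cos(120) = 6.2224

(-14, -23.2224, 6.2224)


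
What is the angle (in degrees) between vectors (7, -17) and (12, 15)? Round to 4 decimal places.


dot = 7*12 + -17*15 = -171
|u| = 18.3848, |v| = 19.2094
cos(angle) = -0.4842
angle = 118.9601 degrees

118.9601 degrees


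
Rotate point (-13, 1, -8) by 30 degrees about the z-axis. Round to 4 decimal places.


x' = -13*cos(30) - 1*sin(30) = -11.7583
y' = -13*sin(30) + 1*cos(30) = -5.634
z' = -8

(-11.7583, -5.634, -8)


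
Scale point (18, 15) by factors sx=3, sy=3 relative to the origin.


Scaling: (x*sx, y*sy) = (18*3, 15*3) = (54, 45)

(54, 45)


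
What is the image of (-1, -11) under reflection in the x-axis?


Reflection across x-axis: (x, y) -> (x, -y)
(-1, -11) -> (-1, 11)

(-1, 11)


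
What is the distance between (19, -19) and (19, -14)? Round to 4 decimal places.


d = sqrt((19-19)^2 + (-14--19)^2) = 5

5


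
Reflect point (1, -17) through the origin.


Reflection through origin: (x, y) -> (-x, -y)
(1, -17) -> (-1, 17)

(-1, 17)


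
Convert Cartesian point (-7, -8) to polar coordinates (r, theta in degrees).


r = sqrt((-7)^2 + (-8)^2) = 10.6301
theta = atan2(-8, -7) = 228.8141 degrees

r = 10.6301, theta = 228.8141 degrees


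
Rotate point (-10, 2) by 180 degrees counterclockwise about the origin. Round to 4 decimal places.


x' = -10*cos(180) - 2*sin(180) = 10
y' = -10*sin(180) + 2*cos(180) = -2

(10, -2)


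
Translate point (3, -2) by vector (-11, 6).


Translation: (x+dx, y+dy) = (3+-11, -2+6) = (-8, 4)

(-8, 4)


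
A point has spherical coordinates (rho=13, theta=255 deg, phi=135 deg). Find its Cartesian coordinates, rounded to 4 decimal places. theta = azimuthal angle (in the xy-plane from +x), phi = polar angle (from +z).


x = 13 * sin(135) * cos(255) = -2.3792
y = 13 * sin(135) * sin(255) = -8.8792
z = 13 * cos(135) = -9.1924

(-2.3792, -8.8792, -9.1924)


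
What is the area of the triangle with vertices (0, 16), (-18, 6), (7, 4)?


Area = |x1(y2-y3) + x2(y3-y1) + x3(y1-y2)| / 2
= |0*(6-4) + -18*(4-16) + 7*(16-6)| / 2
= 143

143


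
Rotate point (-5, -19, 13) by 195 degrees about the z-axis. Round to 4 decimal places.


x' = -5*cos(195) - -19*sin(195) = -0.0879
y' = -5*sin(195) + -19*cos(195) = 19.6467
z' = 13

(-0.0879, 19.6467, 13)


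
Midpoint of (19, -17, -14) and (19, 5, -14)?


Midpoint = ((19+19)/2, (-17+5)/2, (-14+-14)/2) = (19, -6, -14)

(19, -6, -14)


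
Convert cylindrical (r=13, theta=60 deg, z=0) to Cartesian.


x = 13 * cos(60) = 6.5
y = 13 * sin(60) = 11.2583
z = 0

(6.5, 11.2583, 0)


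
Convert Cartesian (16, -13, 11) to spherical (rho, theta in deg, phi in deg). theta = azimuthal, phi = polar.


rho = sqrt(16^2 + (-13)^2 + 11^2) = 23.3666
theta = atan2(-13, 16) = 320.9061 deg
phi = acos(11/23.3666) = 61.9166 deg

rho = 23.3666, theta = 320.9061 deg, phi = 61.9166 deg


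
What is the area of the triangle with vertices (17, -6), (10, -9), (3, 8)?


Area = |x1(y2-y3) + x2(y3-y1) + x3(y1-y2)| / 2
= |17*(-9-8) + 10*(8--6) + 3*(-6--9)| / 2
= 70

70


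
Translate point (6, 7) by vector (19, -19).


Translation: (x+dx, y+dy) = (6+19, 7+-19) = (25, -12)

(25, -12)


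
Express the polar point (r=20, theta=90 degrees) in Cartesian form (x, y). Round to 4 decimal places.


x = 20 * cos(90) = 0
y = 20 * sin(90) = 20

(0, 20)


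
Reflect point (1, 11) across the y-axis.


Reflection across y-axis: (x, y) -> (-x, y)
(1, 11) -> (-1, 11)

(-1, 11)


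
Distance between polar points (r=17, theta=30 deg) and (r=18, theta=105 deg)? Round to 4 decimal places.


d = sqrt(r1^2 + r2^2 - 2*r1*r2*cos(t2-t1))
d = sqrt(17^2 + 18^2 - 2*17*18*cos(105-30)) = 21.3214

21.3214


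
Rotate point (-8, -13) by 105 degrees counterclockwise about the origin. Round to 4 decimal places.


x' = -8*cos(105) - -13*sin(105) = 14.6276
y' = -8*sin(105) + -13*cos(105) = -4.3628

(14.6276, -4.3628)


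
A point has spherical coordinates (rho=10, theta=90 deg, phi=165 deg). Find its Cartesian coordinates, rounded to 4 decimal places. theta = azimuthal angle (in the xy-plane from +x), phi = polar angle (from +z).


x = 10 * sin(165) * cos(90) = 0
y = 10 * sin(165) * sin(90) = 2.5882
z = 10 * cos(165) = -9.6593

(0, 2.5882, -9.6593)


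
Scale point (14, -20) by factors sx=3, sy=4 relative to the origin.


Scaling: (x*sx, y*sy) = (14*3, -20*4) = (42, -80)

(42, -80)


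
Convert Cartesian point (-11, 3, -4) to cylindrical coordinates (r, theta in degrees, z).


r = sqrt((-11)^2 + 3^2) = 11.4018
theta = atan2(3, -11) = 164.7449 deg
z = -4

r = 11.4018, theta = 164.7449 deg, z = -4


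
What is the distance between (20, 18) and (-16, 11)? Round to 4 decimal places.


d = sqrt((-16-20)^2 + (11-18)^2) = 36.6742

36.6742


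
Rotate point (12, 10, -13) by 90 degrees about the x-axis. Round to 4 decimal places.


x' = 12
y' = 10*cos(90) - -13*sin(90) = 13
z' = 10*sin(90) + -13*cos(90) = 10

(12, 13, 10)


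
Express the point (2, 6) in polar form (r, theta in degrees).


r = sqrt(2^2 + 6^2) = 6.3246
theta = atan2(6, 2) = 71.5651 degrees

r = 6.3246, theta = 71.5651 degrees


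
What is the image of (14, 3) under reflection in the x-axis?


Reflection across x-axis: (x, y) -> (x, -y)
(14, 3) -> (14, -3)

(14, -3)


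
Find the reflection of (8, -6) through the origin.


Reflection through origin: (x, y) -> (-x, -y)
(8, -6) -> (-8, 6)

(-8, 6)


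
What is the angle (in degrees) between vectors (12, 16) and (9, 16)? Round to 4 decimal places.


dot = 12*9 + 16*16 = 364
|u| = 20, |v| = 18.3576
cos(angle) = 0.9914
angle = 7.5121 degrees

7.5121 degrees


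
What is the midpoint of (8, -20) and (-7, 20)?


Midpoint = ((8+-7)/2, (-20+20)/2) = (0.5, 0)

(0.5, 0)


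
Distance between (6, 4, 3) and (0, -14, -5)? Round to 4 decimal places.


d = sqrt((0-6)^2 + (-14-4)^2 + (-5-3)^2) = 20.5913

20.5913


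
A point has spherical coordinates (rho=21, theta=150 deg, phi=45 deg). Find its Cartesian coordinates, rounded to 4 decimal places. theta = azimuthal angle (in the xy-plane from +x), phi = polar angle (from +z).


x = 21 * sin(45) * cos(150) = -12.8598
y = 21 * sin(45) * sin(150) = 7.4246
z = 21 * cos(45) = 14.8492

(-12.8598, 7.4246, 14.8492)


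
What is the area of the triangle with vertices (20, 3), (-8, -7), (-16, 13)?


Area = |x1(y2-y3) + x2(y3-y1) + x3(y1-y2)| / 2
= |20*(-7-13) + -8*(13-3) + -16*(3--7)| / 2
= 320

320


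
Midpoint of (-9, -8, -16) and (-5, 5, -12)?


Midpoint = ((-9+-5)/2, (-8+5)/2, (-16+-12)/2) = (-7, -1.5, -14)

(-7, -1.5, -14)


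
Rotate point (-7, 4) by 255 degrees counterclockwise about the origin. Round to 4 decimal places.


x' = -7*cos(255) - 4*sin(255) = 5.6754
y' = -7*sin(255) + 4*cos(255) = 5.7262

(5.6754, 5.7262)


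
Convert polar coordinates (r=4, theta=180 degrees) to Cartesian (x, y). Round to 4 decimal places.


x = 4 * cos(180) = -4
y = 4 * sin(180) = 0

(-4, 0)


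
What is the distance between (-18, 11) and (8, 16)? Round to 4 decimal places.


d = sqrt((8--18)^2 + (16-11)^2) = 26.4764

26.4764


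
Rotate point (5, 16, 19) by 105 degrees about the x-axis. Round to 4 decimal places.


x' = 5
y' = 16*cos(105) - 19*sin(105) = -22.4937
z' = 16*sin(105) + 19*cos(105) = 10.5373

(5, -22.4937, 10.5373)


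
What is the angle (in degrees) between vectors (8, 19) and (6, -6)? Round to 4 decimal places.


dot = 8*6 + 19*-6 = -66
|u| = 20.6155, |v| = 8.4853
cos(angle) = -0.3773
angle = 112.1663 degrees

112.1663 degrees


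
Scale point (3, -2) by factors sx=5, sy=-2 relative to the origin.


Scaling: (x*sx, y*sy) = (3*5, -2*-2) = (15, 4)

(15, 4)


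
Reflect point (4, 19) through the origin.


Reflection through origin: (x, y) -> (-x, -y)
(4, 19) -> (-4, -19)

(-4, -19)


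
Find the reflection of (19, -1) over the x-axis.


Reflection across x-axis: (x, y) -> (x, -y)
(19, -1) -> (19, 1)

(19, 1)


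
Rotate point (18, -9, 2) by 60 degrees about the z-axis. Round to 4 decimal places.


x' = 18*cos(60) - -9*sin(60) = 16.7942
y' = 18*sin(60) + -9*cos(60) = 11.0885
z' = 2

(16.7942, 11.0885, 2)


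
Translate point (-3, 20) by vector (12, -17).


Translation: (x+dx, y+dy) = (-3+12, 20+-17) = (9, 3)

(9, 3)


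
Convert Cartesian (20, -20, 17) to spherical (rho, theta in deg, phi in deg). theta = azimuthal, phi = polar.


rho = sqrt(20^2 + (-20)^2 + 17^2) = 33
theta = atan2(-20, 20) = 315 deg
phi = acos(17/33) = 58.9924 deg

rho = 33, theta = 315 deg, phi = 58.9924 deg


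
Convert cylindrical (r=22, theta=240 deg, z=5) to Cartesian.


x = 22 * cos(240) = -11
y = 22 * sin(240) = -19.0526
z = 5

(-11, -19.0526, 5)


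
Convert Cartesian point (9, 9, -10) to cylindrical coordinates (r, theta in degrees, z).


r = sqrt(9^2 + 9^2) = 12.7279
theta = atan2(9, 9) = 45 deg
z = -10

r = 12.7279, theta = 45 deg, z = -10


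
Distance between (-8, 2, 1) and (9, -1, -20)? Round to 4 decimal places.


d = sqrt((9--8)^2 + (-1-2)^2 + (-20-1)^2) = 27.1846

27.1846


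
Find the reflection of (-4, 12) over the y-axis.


Reflection across y-axis: (x, y) -> (-x, y)
(-4, 12) -> (4, 12)

(4, 12)


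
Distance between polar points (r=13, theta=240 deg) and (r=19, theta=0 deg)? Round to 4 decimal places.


d = sqrt(r1^2 + r2^2 - 2*r1*r2*cos(t2-t1))
d = sqrt(13^2 + 19^2 - 2*13*19*cos(0-240)) = 27.8747

27.8747


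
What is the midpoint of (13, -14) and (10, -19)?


Midpoint = ((13+10)/2, (-14+-19)/2) = (11.5, -16.5)

(11.5, -16.5)


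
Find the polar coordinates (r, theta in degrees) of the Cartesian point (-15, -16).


r = sqrt((-15)^2 + (-16)^2) = 21.9317
theta = atan2(-16, -15) = 226.8476 degrees

r = 21.9317, theta = 226.8476 degrees


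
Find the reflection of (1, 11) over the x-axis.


Reflection across x-axis: (x, y) -> (x, -y)
(1, 11) -> (1, -11)

(1, -11)


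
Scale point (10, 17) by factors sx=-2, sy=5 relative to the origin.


Scaling: (x*sx, y*sy) = (10*-2, 17*5) = (-20, 85)

(-20, 85)


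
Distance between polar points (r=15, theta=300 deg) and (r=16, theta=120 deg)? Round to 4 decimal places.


d = sqrt(r1^2 + r2^2 - 2*r1*r2*cos(t2-t1))
d = sqrt(15^2 + 16^2 - 2*15*16*cos(120-300)) = 31

31


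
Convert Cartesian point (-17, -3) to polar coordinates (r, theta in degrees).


r = sqrt((-17)^2 + (-3)^2) = 17.2627
theta = atan2(-3, -17) = 190.008 degrees

r = 17.2627, theta = 190.008 degrees


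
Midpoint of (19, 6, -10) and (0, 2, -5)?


Midpoint = ((19+0)/2, (6+2)/2, (-10+-5)/2) = (9.5, 4, -7.5)

(9.5, 4, -7.5)


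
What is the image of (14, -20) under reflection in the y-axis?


Reflection across y-axis: (x, y) -> (-x, y)
(14, -20) -> (-14, -20)

(-14, -20)


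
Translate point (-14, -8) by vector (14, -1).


Translation: (x+dx, y+dy) = (-14+14, -8+-1) = (0, -9)

(0, -9)


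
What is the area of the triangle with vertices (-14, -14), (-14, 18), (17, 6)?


Area = |x1(y2-y3) + x2(y3-y1) + x3(y1-y2)| / 2
= |-14*(18-6) + -14*(6--14) + 17*(-14-18)| / 2
= 496

496


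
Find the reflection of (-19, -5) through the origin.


Reflection through origin: (x, y) -> (-x, -y)
(-19, -5) -> (19, 5)

(19, 5)


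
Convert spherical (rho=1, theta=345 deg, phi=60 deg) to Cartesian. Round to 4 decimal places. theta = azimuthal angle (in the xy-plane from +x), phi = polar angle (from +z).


x = 1 * sin(60) * cos(345) = 0.8365
y = 1 * sin(60) * sin(345) = -0.2241
z = 1 * cos(60) = 0.5

(0.8365, -0.2241, 0.5)


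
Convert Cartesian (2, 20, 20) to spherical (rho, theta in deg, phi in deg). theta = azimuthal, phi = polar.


rho = sqrt(2^2 + 20^2 + 20^2) = 28.3549
theta = atan2(20, 2) = 84.2894 deg
phi = acos(20/28.3549) = 45.1425 deg

rho = 28.3549, theta = 84.2894 deg, phi = 45.1425 deg


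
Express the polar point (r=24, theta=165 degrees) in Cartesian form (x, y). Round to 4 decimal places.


x = 24 * cos(165) = -23.1822
y = 24 * sin(165) = 6.2117

(-23.1822, 6.2117)


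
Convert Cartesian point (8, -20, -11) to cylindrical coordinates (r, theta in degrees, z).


r = sqrt(8^2 + (-20)^2) = 21.5407
theta = atan2(-20, 8) = 291.8014 deg
z = -11

r = 21.5407, theta = 291.8014 deg, z = -11


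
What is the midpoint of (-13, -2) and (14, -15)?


Midpoint = ((-13+14)/2, (-2+-15)/2) = (0.5, -8.5)

(0.5, -8.5)


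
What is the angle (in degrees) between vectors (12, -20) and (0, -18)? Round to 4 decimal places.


dot = 12*0 + -20*-18 = 360
|u| = 23.3238, |v| = 18
cos(angle) = 0.8575
angle = 30.9638 degrees

30.9638 degrees


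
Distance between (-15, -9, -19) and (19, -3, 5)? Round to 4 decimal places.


d = sqrt((19--15)^2 + (-3--9)^2 + (5--19)^2) = 42.0476

42.0476


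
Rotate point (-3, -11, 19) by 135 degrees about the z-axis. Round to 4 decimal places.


x' = -3*cos(135) - -11*sin(135) = 9.8995
y' = -3*sin(135) + -11*cos(135) = 5.6569
z' = 19

(9.8995, 5.6569, 19)


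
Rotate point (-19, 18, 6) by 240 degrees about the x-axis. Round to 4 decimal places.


x' = -19
y' = 18*cos(240) - 6*sin(240) = -3.8038
z' = 18*sin(240) + 6*cos(240) = -18.5885

(-19, -3.8038, -18.5885)


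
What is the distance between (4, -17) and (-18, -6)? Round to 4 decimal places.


d = sqrt((-18-4)^2 + (-6--17)^2) = 24.5967

24.5967


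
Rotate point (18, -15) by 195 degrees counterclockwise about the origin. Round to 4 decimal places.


x' = 18*cos(195) - -15*sin(195) = -21.269
y' = 18*sin(195) + -15*cos(195) = 9.8301

(-21.269, 9.8301)


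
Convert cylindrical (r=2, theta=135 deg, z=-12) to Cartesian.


x = 2 * cos(135) = -1.4142
y = 2 * sin(135) = 1.4142
z = -12

(-1.4142, 1.4142, -12)


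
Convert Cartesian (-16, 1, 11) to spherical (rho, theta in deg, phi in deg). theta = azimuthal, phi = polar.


rho = sqrt((-16)^2 + 1^2 + 11^2) = 19.4422
theta = atan2(1, -16) = 176.4237 deg
phi = acos(11/19.4422) = 55.5436 deg

rho = 19.4422, theta = 176.4237 deg, phi = 55.5436 deg


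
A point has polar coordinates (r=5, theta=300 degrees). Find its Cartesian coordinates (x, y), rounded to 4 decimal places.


x = 5 * cos(300) = 2.5
y = 5 * sin(300) = -4.3301

(2.5, -4.3301)


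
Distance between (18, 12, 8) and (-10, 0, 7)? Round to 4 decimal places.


d = sqrt((-10-18)^2 + (0-12)^2 + (7-8)^2) = 30.4795

30.4795


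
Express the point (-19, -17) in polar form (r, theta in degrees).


r = sqrt((-19)^2 + (-17)^2) = 25.4951
theta = atan2(-17, -19) = 221.8202 degrees

r = 25.4951, theta = 221.8202 degrees


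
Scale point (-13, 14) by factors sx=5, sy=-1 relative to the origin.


Scaling: (x*sx, y*sy) = (-13*5, 14*-1) = (-65, -14)

(-65, -14)


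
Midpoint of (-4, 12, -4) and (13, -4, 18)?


Midpoint = ((-4+13)/2, (12+-4)/2, (-4+18)/2) = (4.5, 4, 7)

(4.5, 4, 7)


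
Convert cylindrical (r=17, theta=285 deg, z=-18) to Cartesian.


x = 17 * cos(285) = 4.3999
y = 17 * sin(285) = -16.4207
z = -18

(4.3999, -16.4207, -18)


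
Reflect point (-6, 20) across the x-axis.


Reflection across x-axis: (x, y) -> (x, -y)
(-6, 20) -> (-6, -20)

(-6, -20)


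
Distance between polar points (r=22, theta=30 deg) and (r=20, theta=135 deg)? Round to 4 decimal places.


d = sqrt(r1^2 + r2^2 - 2*r1*r2*cos(t2-t1))
d = sqrt(22^2 + 20^2 - 2*22*20*cos(135-30)) = 33.3431

33.3431


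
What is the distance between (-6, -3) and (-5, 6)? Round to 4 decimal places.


d = sqrt((-5--6)^2 + (6--3)^2) = 9.0554

9.0554


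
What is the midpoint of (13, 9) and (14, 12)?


Midpoint = ((13+14)/2, (9+12)/2) = (13.5, 10.5)

(13.5, 10.5)


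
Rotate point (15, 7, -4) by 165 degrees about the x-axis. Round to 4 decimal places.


x' = 15
y' = 7*cos(165) - -4*sin(165) = -5.7262
z' = 7*sin(165) + -4*cos(165) = 5.6754

(15, -5.7262, 5.6754)


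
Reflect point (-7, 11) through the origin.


Reflection through origin: (x, y) -> (-x, -y)
(-7, 11) -> (7, -11)

(7, -11)


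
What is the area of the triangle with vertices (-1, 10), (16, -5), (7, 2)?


Area = |x1(y2-y3) + x2(y3-y1) + x3(y1-y2)| / 2
= |-1*(-5-2) + 16*(2-10) + 7*(10--5)| / 2
= 8

8


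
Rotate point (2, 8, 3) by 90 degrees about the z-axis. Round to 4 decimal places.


x' = 2*cos(90) - 8*sin(90) = -8
y' = 2*sin(90) + 8*cos(90) = 2
z' = 3

(-8, 2, 3)


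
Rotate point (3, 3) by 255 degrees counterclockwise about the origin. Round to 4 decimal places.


x' = 3*cos(255) - 3*sin(255) = 2.1213
y' = 3*sin(255) + 3*cos(255) = -3.6742

(2.1213, -3.6742)


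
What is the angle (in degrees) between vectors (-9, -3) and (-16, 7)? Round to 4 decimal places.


dot = -9*-16 + -3*7 = 123
|u| = 9.4868, |v| = 17.4642
cos(angle) = 0.7424
angle = 42.0643 degrees

42.0643 degrees


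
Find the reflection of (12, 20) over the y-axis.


Reflection across y-axis: (x, y) -> (-x, y)
(12, 20) -> (-12, 20)

(-12, 20)


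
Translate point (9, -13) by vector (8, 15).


Translation: (x+dx, y+dy) = (9+8, -13+15) = (17, 2)

(17, 2)


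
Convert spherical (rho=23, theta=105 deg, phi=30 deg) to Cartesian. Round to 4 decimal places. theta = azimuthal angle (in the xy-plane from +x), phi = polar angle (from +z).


x = 23 * sin(30) * cos(105) = -2.9764
y = 23 * sin(30) * sin(105) = 11.1081
z = 23 * cos(30) = 19.9186

(-2.9764, 11.1081, 19.9186)


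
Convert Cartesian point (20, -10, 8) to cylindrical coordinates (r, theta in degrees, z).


r = sqrt(20^2 + (-10)^2) = 22.3607
theta = atan2(-10, 20) = 333.4349 deg
z = 8

r = 22.3607, theta = 333.4349 deg, z = 8


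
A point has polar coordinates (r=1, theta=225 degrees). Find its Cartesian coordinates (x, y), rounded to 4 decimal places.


x = 1 * cos(225) = -0.7071
y = 1 * sin(225) = -0.7071

(-0.7071, -0.7071)


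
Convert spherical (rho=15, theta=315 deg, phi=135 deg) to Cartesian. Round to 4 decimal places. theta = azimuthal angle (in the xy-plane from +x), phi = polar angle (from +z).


x = 15 * sin(135) * cos(315) = 7.5
y = 15 * sin(135) * sin(315) = -7.5
z = 15 * cos(135) = -10.6066

(7.5, -7.5, -10.6066)


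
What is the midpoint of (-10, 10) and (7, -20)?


Midpoint = ((-10+7)/2, (10+-20)/2) = (-1.5, -5)

(-1.5, -5)


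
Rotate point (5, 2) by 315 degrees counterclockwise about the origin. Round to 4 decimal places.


x' = 5*cos(315) - 2*sin(315) = 4.9497
y' = 5*sin(315) + 2*cos(315) = -2.1213

(4.9497, -2.1213)


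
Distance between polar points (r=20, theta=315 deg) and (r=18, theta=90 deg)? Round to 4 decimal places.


d = sqrt(r1^2 + r2^2 - 2*r1*r2*cos(t2-t1))
d = sqrt(20^2 + 18^2 - 2*20*18*cos(90-315)) = 35.1158

35.1158


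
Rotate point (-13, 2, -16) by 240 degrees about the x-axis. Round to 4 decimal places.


x' = -13
y' = 2*cos(240) - -16*sin(240) = -14.8564
z' = 2*sin(240) + -16*cos(240) = 6.2679

(-13, -14.8564, 6.2679)


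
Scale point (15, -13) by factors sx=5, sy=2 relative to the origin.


Scaling: (x*sx, y*sy) = (15*5, -13*2) = (75, -26)

(75, -26)


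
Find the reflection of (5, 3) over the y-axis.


Reflection across y-axis: (x, y) -> (-x, y)
(5, 3) -> (-5, 3)

(-5, 3)


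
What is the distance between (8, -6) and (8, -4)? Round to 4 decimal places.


d = sqrt((8-8)^2 + (-4--6)^2) = 2

2


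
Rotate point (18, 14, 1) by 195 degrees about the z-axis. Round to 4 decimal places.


x' = 18*cos(195) - 14*sin(195) = -13.7632
y' = 18*sin(195) + 14*cos(195) = -18.1817
z' = 1

(-13.7632, -18.1817, 1)


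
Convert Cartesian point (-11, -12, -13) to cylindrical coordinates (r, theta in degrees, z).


r = sqrt((-11)^2 + (-12)^2) = 16.2788
theta = atan2(-12, -11) = 227.4896 deg
z = -13

r = 16.2788, theta = 227.4896 deg, z = -13


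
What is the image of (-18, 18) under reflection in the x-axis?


Reflection across x-axis: (x, y) -> (x, -y)
(-18, 18) -> (-18, -18)

(-18, -18)


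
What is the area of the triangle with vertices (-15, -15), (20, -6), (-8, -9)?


Area = |x1(y2-y3) + x2(y3-y1) + x3(y1-y2)| / 2
= |-15*(-6--9) + 20*(-9--15) + -8*(-15--6)| / 2
= 73.5

73.5


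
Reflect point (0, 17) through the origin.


Reflection through origin: (x, y) -> (-x, -y)
(0, 17) -> (0, -17)

(0, -17)


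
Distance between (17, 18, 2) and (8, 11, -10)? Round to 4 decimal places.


d = sqrt((8-17)^2 + (11-18)^2 + (-10-2)^2) = 16.5529

16.5529


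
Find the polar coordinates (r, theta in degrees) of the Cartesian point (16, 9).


r = sqrt(16^2 + 9^2) = 18.3576
theta = atan2(9, 16) = 29.3578 degrees

r = 18.3576, theta = 29.3578 degrees


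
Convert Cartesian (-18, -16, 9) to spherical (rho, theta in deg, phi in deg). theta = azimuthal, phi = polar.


rho = sqrt((-18)^2 + (-16)^2 + 9^2) = 25.7099
theta = atan2(-16, -18) = 221.6335 deg
phi = acos(9/25.7099) = 69.509 deg

rho = 25.7099, theta = 221.6335 deg, phi = 69.509 deg


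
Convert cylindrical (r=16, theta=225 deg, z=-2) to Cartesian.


x = 16 * cos(225) = -11.3137
y = 16 * sin(225) = -11.3137
z = -2

(-11.3137, -11.3137, -2)


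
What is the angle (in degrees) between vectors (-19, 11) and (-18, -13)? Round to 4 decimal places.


dot = -19*-18 + 11*-13 = 199
|u| = 21.9545, |v| = 22.2036
cos(angle) = 0.4082
angle = 65.9062 degrees

65.9062 degrees


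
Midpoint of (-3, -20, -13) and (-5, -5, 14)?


Midpoint = ((-3+-5)/2, (-20+-5)/2, (-13+14)/2) = (-4, -12.5, 0.5)

(-4, -12.5, 0.5)


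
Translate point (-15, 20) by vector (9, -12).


Translation: (x+dx, y+dy) = (-15+9, 20+-12) = (-6, 8)

(-6, 8)


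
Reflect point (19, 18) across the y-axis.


Reflection across y-axis: (x, y) -> (-x, y)
(19, 18) -> (-19, 18)

(-19, 18)


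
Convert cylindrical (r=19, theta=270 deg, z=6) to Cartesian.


x = 19 * cos(270) = 0
y = 19 * sin(270) = -19
z = 6

(0, -19, 6)


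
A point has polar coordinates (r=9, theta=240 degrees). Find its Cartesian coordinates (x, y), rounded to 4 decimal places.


x = 9 * cos(240) = -4.5
y = 9 * sin(240) = -7.7942

(-4.5, -7.7942)


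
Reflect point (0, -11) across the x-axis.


Reflection across x-axis: (x, y) -> (x, -y)
(0, -11) -> (0, 11)

(0, 11)


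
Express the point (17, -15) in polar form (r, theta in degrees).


r = sqrt(17^2 + (-15)^2) = 22.6716
theta = atan2(-15, 17) = 318.5763 degrees

r = 22.6716, theta = 318.5763 degrees


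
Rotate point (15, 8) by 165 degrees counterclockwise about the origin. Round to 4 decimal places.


x' = 15*cos(165) - 8*sin(165) = -16.5594
y' = 15*sin(165) + 8*cos(165) = -3.8451

(-16.5594, -3.8451)


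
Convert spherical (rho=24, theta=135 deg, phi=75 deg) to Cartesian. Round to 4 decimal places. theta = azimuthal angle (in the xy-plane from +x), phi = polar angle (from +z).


x = 24 * sin(75) * cos(135) = -16.3923
y = 24 * sin(75) * sin(135) = 16.3923
z = 24 * cos(75) = 6.2117

(-16.3923, 16.3923, 6.2117)


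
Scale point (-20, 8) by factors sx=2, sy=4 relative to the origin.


Scaling: (x*sx, y*sy) = (-20*2, 8*4) = (-40, 32)

(-40, 32)


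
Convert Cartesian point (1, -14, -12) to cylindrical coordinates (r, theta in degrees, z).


r = sqrt(1^2 + (-14)^2) = 14.0357
theta = atan2(-14, 1) = 274.0856 deg
z = -12

r = 14.0357, theta = 274.0856 deg, z = -12


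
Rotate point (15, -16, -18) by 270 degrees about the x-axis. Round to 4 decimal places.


x' = 15
y' = -16*cos(270) - -18*sin(270) = -18
z' = -16*sin(270) + -18*cos(270) = 16

(15, -18, 16)


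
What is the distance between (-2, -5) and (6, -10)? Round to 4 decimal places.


d = sqrt((6--2)^2 + (-10--5)^2) = 9.434

9.434


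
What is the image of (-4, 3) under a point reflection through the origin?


Reflection through origin: (x, y) -> (-x, -y)
(-4, 3) -> (4, -3)

(4, -3)


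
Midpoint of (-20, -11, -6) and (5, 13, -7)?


Midpoint = ((-20+5)/2, (-11+13)/2, (-6+-7)/2) = (-7.5, 1, -6.5)

(-7.5, 1, -6.5)


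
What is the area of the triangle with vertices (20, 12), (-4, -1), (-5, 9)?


Area = |x1(y2-y3) + x2(y3-y1) + x3(y1-y2)| / 2
= |20*(-1-9) + -4*(9-12) + -5*(12--1)| / 2
= 126.5

126.5


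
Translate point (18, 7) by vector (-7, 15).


Translation: (x+dx, y+dy) = (18+-7, 7+15) = (11, 22)

(11, 22)


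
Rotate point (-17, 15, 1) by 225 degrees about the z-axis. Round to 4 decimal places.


x' = -17*cos(225) - 15*sin(225) = 22.6274
y' = -17*sin(225) + 15*cos(225) = 1.4142
z' = 1

(22.6274, 1.4142, 1)


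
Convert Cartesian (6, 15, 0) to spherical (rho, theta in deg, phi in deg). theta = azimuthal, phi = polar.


rho = sqrt(6^2 + 15^2 + 0^2) = 16.1555
theta = atan2(15, 6) = 68.1986 deg
phi = acos(0/16.1555) = 90 deg

rho = 16.1555, theta = 68.1986 deg, phi = 90 deg


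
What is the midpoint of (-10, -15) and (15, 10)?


Midpoint = ((-10+15)/2, (-15+10)/2) = (2.5, -2.5)

(2.5, -2.5)


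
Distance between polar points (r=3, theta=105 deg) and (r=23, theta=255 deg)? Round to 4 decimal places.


d = sqrt(r1^2 + r2^2 - 2*r1*r2*cos(t2-t1))
d = sqrt(3^2 + 23^2 - 2*3*23*cos(255-105)) = 25.642

25.642


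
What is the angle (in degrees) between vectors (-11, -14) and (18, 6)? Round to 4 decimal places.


dot = -11*18 + -14*6 = -282
|u| = 17.8045, |v| = 18.9737
cos(angle) = -0.8348
angle = 146.5922 degrees

146.5922 degrees


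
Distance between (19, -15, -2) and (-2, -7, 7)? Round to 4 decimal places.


d = sqrt((-2-19)^2 + (-7--15)^2 + (7--2)^2) = 24.2074

24.2074


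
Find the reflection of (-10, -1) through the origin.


Reflection through origin: (x, y) -> (-x, -y)
(-10, -1) -> (10, 1)

(10, 1)


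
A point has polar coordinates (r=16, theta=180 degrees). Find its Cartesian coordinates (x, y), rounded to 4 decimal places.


x = 16 * cos(180) = -16
y = 16 * sin(180) = 0

(-16, 0)


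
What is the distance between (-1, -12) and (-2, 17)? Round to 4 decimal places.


d = sqrt((-2--1)^2 + (17--12)^2) = 29.0172

29.0172


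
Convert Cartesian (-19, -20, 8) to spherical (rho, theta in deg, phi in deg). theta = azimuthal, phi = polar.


rho = sqrt((-19)^2 + (-20)^2 + 8^2) = 28.7228
theta = atan2(-20, -19) = 226.4688 deg
phi = acos(8/28.7228) = 73.8279 deg

rho = 28.7228, theta = 226.4688 deg, phi = 73.8279 deg


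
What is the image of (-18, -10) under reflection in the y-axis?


Reflection across y-axis: (x, y) -> (-x, y)
(-18, -10) -> (18, -10)

(18, -10)


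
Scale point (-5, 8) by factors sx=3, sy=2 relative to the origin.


Scaling: (x*sx, y*sy) = (-5*3, 8*2) = (-15, 16)

(-15, 16)


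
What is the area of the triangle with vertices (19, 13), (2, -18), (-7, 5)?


Area = |x1(y2-y3) + x2(y3-y1) + x3(y1-y2)| / 2
= |19*(-18-5) + 2*(5-13) + -7*(13--18)| / 2
= 335

335


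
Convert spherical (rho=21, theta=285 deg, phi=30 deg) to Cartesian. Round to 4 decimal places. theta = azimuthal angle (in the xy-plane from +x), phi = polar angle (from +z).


x = 21 * sin(30) * cos(285) = 2.7176
y = 21 * sin(30) * sin(285) = -10.1422
z = 21 * cos(30) = 18.1865

(2.7176, -10.1422, 18.1865)


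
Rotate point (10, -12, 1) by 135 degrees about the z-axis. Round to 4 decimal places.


x' = 10*cos(135) - -12*sin(135) = 1.4142
y' = 10*sin(135) + -12*cos(135) = 15.5563
z' = 1

(1.4142, 15.5563, 1)


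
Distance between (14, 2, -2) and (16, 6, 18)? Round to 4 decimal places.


d = sqrt((16-14)^2 + (6-2)^2 + (18--2)^2) = 20.4939

20.4939


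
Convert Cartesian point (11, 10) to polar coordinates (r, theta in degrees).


r = sqrt(11^2 + 10^2) = 14.8661
theta = atan2(10, 11) = 42.2737 degrees

r = 14.8661, theta = 42.2737 degrees


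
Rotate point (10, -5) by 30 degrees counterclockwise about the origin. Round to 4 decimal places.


x' = 10*cos(30) - -5*sin(30) = 11.1603
y' = 10*sin(30) + -5*cos(30) = 0.6699

(11.1603, 0.6699)


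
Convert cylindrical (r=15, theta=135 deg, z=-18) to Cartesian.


x = 15 * cos(135) = -10.6066
y = 15 * sin(135) = 10.6066
z = -18

(-10.6066, 10.6066, -18)


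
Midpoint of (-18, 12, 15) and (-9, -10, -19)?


Midpoint = ((-18+-9)/2, (12+-10)/2, (15+-19)/2) = (-13.5, 1, -2)

(-13.5, 1, -2)


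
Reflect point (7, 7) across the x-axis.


Reflection across x-axis: (x, y) -> (x, -y)
(7, 7) -> (7, -7)

(7, -7)


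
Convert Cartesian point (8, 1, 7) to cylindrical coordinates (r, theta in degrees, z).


r = sqrt(8^2 + 1^2) = 8.0623
theta = atan2(1, 8) = 7.125 deg
z = 7

r = 8.0623, theta = 7.125 deg, z = 7


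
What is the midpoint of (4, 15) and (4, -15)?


Midpoint = ((4+4)/2, (15+-15)/2) = (4, 0)

(4, 0)


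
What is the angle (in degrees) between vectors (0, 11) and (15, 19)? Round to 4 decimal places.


dot = 0*15 + 11*19 = 209
|u| = 11, |v| = 24.2074
cos(angle) = 0.7849
angle = 38.2902 degrees

38.2902 degrees


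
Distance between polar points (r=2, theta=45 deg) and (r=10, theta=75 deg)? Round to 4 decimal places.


d = sqrt(r1^2 + r2^2 - 2*r1*r2*cos(t2-t1))
d = sqrt(2^2 + 10^2 - 2*2*10*cos(75-45)) = 8.3282

8.3282


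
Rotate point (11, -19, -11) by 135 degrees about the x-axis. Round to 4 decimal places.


x' = 11
y' = -19*cos(135) - -11*sin(135) = 21.2132
z' = -19*sin(135) + -11*cos(135) = -5.6569

(11, 21.2132, -5.6569)


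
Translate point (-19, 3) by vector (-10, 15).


Translation: (x+dx, y+dy) = (-19+-10, 3+15) = (-29, 18)

(-29, 18)


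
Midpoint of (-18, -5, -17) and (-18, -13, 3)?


Midpoint = ((-18+-18)/2, (-5+-13)/2, (-17+3)/2) = (-18, -9, -7)

(-18, -9, -7)


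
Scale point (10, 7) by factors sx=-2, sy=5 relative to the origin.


Scaling: (x*sx, y*sy) = (10*-2, 7*5) = (-20, 35)

(-20, 35)


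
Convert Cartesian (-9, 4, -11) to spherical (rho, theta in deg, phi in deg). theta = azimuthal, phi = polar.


rho = sqrt((-9)^2 + 4^2 + (-11)^2) = 14.7648
theta = atan2(4, -9) = 156.0375 deg
phi = acos(-11/14.7648) = 138.1603 deg

rho = 14.7648, theta = 156.0375 deg, phi = 138.1603 deg


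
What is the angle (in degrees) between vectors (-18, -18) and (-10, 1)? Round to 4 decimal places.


dot = -18*-10 + -18*1 = 162
|u| = 25.4558, |v| = 10.0499
cos(angle) = 0.6332
angle = 50.7106 degrees

50.7106 degrees


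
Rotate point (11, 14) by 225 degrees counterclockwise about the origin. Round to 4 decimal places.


x' = 11*cos(225) - 14*sin(225) = 2.1213
y' = 11*sin(225) + 14*cos(225) = -17.6777

(2.1213, -17.6777)


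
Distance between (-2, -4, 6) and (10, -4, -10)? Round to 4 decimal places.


d = sqrt((10--2)^2 + (-4--4)^2 + (-10-6)^2) = 20

20


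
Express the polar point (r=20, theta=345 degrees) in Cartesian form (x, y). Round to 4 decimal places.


x = 20 * cos(345) = 19.3185
y = 20 * sin(345) = -5.1764

(19.3185, -5.1764)


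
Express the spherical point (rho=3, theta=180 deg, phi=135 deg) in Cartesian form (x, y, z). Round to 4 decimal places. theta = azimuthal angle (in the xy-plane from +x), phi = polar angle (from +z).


x = 3 * sin(135) * cos(180) = -2.1213
y = 3 * sin(135) * sin(180) = 0
z = 3 * cos(135) = -2.1213

(-2.1213, 0, -2.1213)


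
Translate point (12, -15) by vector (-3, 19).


Translation: (x+dx, y+dy) = (12+-3, -15+19) = (9, 4)

(9, 4)


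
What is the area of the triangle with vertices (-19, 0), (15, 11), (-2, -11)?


Area = |x1(y2-y3) + x2(y3-y1) + x3(y1-y2)| / 2
= |-19*(11--11) + 15*(-11-0) + -2*(0-11)| / 2
= 280.5

280.5


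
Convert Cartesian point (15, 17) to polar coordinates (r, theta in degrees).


r = sqrt(15^2 + 17^2) = 22.6716
theta = atan2(17, 15) = 48.5763 degrees

r = 22.6716, theta = 48.5763 degrees
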